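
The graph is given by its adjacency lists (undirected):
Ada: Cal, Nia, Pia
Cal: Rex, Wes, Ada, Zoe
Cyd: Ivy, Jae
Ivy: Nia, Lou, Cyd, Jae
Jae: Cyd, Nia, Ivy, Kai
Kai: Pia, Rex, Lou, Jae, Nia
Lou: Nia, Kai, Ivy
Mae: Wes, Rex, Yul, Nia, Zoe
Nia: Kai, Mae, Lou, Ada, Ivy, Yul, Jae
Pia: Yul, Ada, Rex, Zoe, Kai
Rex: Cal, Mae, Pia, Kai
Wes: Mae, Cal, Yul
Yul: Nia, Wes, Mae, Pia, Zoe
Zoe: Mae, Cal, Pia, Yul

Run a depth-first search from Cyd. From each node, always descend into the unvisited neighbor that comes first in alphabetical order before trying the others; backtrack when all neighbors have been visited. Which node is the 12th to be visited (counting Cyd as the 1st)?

Yul

Visit Cyd
Cyd → Ivy
Ivy → Jae
Jae → Kai
Kai → Lou
Lou → Nia
Nia → Ada
Ada → Cal
Cal → Rex
Rex → Mae
Mae → Wes
Wes → Yul
Yul → Pia
Pia → Zoe

Visit order: Cyd, Ivy, Jae, Kai, Lou, Nia, Ada, Cal, Rex, Mae, Wes, Yul, Pia, Zoe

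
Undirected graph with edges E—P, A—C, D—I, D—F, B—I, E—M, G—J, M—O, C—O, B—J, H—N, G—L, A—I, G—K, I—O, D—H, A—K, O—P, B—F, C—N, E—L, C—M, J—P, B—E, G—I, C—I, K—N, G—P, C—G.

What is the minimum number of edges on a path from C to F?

3

Level 0: C
Level 1: A, G, I, M, N, O
Level 2: B, D, E, H, J, K, L, P
Level 3: F
F first appears at level 3.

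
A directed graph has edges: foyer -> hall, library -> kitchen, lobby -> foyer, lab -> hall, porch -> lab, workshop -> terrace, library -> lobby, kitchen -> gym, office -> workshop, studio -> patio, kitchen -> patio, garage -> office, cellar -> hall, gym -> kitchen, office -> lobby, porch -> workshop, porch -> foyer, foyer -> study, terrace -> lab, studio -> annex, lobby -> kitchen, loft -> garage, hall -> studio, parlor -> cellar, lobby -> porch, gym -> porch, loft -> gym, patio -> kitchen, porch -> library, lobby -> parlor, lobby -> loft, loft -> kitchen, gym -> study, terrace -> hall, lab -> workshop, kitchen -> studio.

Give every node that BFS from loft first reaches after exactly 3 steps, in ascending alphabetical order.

Level 0: loft
Level 1: garage, gym, kitchen
Level 2: office, patio, porch, studio, study
Level 3: annex, foyer, lab, library, lobby, workshop
Level 4: hall, parlor, terrace
Level 5: cellar

annex, foyer, lab, library, lobby, workshop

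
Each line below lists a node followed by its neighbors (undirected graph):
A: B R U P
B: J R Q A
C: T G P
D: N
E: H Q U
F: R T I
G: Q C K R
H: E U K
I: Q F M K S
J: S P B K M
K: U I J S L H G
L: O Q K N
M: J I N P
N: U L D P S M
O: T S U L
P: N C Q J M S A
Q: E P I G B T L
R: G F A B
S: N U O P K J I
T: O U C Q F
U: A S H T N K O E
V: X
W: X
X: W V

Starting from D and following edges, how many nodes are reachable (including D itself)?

21

BFS from D visits: D, N, U, S, P, M, L, T, O, K, H, E, A, J, I, Q, C, F, G, R, B
Reachable nodes: 21 of 24 total.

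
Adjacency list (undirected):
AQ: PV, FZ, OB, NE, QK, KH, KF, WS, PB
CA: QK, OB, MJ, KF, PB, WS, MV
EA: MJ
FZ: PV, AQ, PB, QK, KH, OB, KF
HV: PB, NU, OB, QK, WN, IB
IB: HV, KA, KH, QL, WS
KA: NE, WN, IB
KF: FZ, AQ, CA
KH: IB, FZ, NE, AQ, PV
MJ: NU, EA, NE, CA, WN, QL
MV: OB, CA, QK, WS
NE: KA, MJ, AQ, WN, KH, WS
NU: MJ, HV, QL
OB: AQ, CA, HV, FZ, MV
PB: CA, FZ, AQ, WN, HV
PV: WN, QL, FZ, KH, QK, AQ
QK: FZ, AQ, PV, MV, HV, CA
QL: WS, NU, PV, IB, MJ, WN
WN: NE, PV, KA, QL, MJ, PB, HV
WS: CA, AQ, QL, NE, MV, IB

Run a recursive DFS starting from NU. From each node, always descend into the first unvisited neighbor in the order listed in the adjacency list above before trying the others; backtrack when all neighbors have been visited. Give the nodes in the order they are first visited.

NU → MJ → EA → NE → KA → WN → PV → QL → WS → CA → QK → FZ → AQ → OB → HV → PB → IB → KH → MV → KF

Visit NU
NU → MJ
MJ → EA
MJ → NE
NE → KA
KA → WN
WN → PV
PV → QL
QL → WS
WS → CA
CA → QK
QK → FZ
FZ → AQ
AQ → OB
OB → HV
HV → PB
HV → IB
IB → KH
OB → MV
AQ → KF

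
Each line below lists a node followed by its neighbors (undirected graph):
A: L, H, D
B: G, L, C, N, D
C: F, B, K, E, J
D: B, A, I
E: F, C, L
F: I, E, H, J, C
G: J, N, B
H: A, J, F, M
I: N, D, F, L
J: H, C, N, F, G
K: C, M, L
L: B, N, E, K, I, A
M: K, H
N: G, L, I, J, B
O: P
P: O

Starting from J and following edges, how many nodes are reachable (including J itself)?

BFS from J visits: J, N, H, G, F, C, L, I, B, M, A, E, K, D
Reachable nodes: 14 of 16 total.

14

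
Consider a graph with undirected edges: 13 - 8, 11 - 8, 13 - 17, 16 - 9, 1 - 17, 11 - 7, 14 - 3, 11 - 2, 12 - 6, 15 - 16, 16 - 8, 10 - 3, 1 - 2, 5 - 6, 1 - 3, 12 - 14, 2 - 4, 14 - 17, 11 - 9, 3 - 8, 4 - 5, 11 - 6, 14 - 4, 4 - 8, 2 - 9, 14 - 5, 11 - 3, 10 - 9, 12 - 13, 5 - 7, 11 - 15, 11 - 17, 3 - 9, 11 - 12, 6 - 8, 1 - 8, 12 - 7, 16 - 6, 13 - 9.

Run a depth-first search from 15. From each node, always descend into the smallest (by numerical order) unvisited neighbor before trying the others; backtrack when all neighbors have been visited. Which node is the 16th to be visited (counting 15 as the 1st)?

17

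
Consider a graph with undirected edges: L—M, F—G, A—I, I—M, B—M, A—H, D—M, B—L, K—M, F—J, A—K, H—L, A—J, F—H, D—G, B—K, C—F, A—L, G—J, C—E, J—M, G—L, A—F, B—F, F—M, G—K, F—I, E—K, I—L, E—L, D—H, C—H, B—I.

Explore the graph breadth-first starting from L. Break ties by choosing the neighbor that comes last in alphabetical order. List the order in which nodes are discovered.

Visit L; enqueue M, I, H, G, E, B, A → queue [M, I, H, G, E, B, A]
Visit M; enqueue K, J, F, D → queue [I, H, G, E, B, A, K, J, F, D]
Visit I → queue [H, G, E, B, A, K, J, F, D]
Visit H; enqueue C → queue [G, E, B, A, K, J, F, D, C]
Visit G → queue [E, B, A, K, J, F, D, C]
Visit E → queue [B, A, K, J, F, D, C]
Visit B → queue [A, K, J, F, D, C]
Visit A → queue [K, J, F, D, C]
Visit K → queue [J, F, D, C]
Visit J → queue [F, D, C]
Visit F → queue [D, C]
Visit D → queue [C]
Visit C → queue []

L, M, I, H, G, E, B, A, K, J, F, D, C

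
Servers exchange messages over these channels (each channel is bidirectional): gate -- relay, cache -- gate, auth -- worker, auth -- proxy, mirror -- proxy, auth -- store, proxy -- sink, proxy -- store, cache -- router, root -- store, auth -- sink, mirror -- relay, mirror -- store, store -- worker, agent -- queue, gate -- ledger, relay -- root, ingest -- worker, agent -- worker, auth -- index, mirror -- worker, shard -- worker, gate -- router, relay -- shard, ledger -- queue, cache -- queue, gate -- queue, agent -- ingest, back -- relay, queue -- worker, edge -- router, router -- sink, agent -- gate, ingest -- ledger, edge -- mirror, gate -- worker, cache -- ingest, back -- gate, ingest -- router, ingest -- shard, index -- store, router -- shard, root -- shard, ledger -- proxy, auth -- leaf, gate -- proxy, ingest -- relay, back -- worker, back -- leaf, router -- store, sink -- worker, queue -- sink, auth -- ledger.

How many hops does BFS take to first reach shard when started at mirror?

Level 0: mirror
Level 1: edge, proxy, relay, store, worker
Level 2: agent, auth, back, gate, index, ingest, ledger, queue, root, router, shard, sink
Level 3: cache, leaf
shard first appears at level 2.

2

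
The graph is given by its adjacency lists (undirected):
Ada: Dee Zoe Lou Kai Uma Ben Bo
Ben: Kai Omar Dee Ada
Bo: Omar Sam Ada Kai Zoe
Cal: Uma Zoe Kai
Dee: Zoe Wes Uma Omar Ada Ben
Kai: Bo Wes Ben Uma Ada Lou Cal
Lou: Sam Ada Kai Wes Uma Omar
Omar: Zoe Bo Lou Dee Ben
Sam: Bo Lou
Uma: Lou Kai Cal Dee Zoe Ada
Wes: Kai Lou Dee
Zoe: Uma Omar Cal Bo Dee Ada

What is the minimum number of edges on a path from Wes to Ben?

Level 0: Wes
Level 1: Dee, Kai, Lou
Level 2: Ada, Ben, Bo, Cal, Omar, Sam, Uma, Zoe
Ben first appears at level 2.

2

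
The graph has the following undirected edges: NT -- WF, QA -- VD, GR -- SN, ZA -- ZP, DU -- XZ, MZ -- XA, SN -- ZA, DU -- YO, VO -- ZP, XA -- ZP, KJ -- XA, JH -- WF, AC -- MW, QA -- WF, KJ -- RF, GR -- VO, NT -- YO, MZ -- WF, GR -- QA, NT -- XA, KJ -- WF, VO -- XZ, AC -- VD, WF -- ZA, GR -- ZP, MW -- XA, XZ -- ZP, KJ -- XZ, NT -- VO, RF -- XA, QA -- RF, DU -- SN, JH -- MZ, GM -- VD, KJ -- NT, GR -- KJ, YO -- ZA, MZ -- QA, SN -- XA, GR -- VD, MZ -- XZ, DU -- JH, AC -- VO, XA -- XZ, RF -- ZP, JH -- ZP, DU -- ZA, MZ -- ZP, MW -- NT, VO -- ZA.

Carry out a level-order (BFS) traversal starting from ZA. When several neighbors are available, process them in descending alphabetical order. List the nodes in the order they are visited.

Visit ZA; enqueue ZP, YO, WF, VO, SN, DU → queue [ZP, YO, WF, VO, SN, DU]
Visit ZP; enqueue XZ, XA, RF, MZ, JH, GR → queue [YO, WF, VO, SN, DU, XZ, XA, RF, MZ, JH, GR]
Visit YO; enqueue NT → queue [WF, VO, SN, DU, XZ, XA, RF, MZ, JH, GR, NT]
Visit WF; enqueue QA, KJ → queue [VO, SN, DU, XZ, XA, RF, MZ, JH, GR, NT, QA, KJ]
Visit VO; enqueue AC → queue [SN, DU, XZ, XA, RF, MZ, JH, GR, NT, QA, KJ, AC]
Visit SN → queue [DU, XZ, XA, RF, MZ, JH, GR, NT, QA, KJ, AC]
Visit DU → queue [XZ, XA, RF, MZ, JH, GR, NT, QA, KJ, AC]
Visit XZ → queue [XA, RF, MZ, JH, GR, NT, QA, KJ, AC]
Visit XA; enqueue MW → queue [RF, MZ, JH, GR, NT, QA, KJ, AC, MW]
Visit RF → queue [MZ, JH, GR, NT, QA, KJ, AC, MW]
Visit MZ → queue [JH, GR, NT, QA, KJ, AC, MW]
Visit JH → queue [GR, NT, QA, KJ, AC, MW]
Visit GR; enqueue VD → queue [NT, QA, KJ, AC, MW, VD]
Visit NT → queue [QA, KJ, AC, MW, VD]
Visit QA → queue [KJ, AC, MW, VD]
Visit KJ → queue [AC, MW, VD]
Visit AC → queue [MW, VD]
Visit MW → queue [VD]
Visit VD; enqueue GM → queue [GM]
Visit GM → queue []

ZA -> ZP -> YO -> WF -> VO -> SN -> DU -> XZ -> XA -> RF -> MZ -> JH -> GR -> NT -> QA -> KJ -> AC -> MW -> VD -> GM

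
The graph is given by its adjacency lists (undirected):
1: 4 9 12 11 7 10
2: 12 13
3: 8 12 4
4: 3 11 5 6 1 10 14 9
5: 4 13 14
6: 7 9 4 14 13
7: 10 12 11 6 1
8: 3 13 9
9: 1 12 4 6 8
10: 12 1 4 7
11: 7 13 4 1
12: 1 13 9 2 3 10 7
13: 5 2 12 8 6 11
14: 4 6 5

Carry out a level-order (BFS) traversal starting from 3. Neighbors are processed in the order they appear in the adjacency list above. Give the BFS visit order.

3, 8, 12, 4, 13, 9, 1, 2, 10, 7, 11, 5, 6, 14

Visit 3; enqueue 8, 12, 4 → queue [8, 12, 4]
Visit 8; enqueue 13, 9 → queue [12, 4, 13, 9]
Visit 12; enqueue 1, 2, 10, 7 → queue [4, 13, 9, 1, 2, 10, 7]
Visit 4; enqueue 11, 5, 6, 14 → queue [13, 9, 1, 2, 10, 7, 11, 5, 6, 14]
Visit 13 → queue [9, 1, 2, 10, 7, 11, 5, 6, 14]
Visit 9 → queue [1, 2, 10, 7, 11, 5, 6, 14]
Visit 1 → queue [2, 10, 7, 11, 5, 6, 14]
Visit 2 → queue [10, 7, 11, 5, 6, 14]
Visit 10 → queue [7, 11, 5, 6, 14]
Visit 7 → queue [11, 5, 6, 14]
Visit 11 → queue [5, 6, 14]
Visit 5 → queue [6, 14]
Visit 6 → queue [14]
Visit 14 → queue []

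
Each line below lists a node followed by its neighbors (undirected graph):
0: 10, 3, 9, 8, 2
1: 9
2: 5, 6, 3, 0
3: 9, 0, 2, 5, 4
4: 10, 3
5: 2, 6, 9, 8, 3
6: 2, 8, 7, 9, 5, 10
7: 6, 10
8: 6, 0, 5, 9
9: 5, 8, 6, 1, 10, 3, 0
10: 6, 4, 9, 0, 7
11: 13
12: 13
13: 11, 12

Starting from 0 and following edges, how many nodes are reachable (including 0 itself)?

11

BFS from 0 visits: 0, 2, 3, 8, 9, 10, 5, 6, 4, 1, 7
Reachable nodes: 11 of 14 total.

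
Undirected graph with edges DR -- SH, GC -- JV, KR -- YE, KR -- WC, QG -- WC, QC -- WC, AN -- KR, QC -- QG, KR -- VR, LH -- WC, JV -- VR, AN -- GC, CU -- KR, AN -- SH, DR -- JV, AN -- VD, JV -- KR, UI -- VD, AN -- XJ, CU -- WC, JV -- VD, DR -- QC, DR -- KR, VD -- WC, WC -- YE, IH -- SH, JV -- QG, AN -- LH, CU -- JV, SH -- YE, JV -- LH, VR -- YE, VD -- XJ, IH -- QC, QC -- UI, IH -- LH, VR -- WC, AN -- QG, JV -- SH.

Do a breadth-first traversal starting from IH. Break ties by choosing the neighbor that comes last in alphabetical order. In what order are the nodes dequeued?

IH SH QC LH YE JV DR AN WC UI QG VR KR VD GC CU XJ

Visit IH; enqueue SH, QC, LH → queue [SH, QC, LH]
Visit SH; enqueue YE, JV, DR, AN → queue [QC, LH, YE, JV, DR, AN]
Visit QC; enqueue WC, UI, QG → queue [LH, YE, JV, DR, AN, WC, UI, QG]
Visit LH → queue [YE, JV, DR, AN, WC, UI, QG]
Visit YE; enqueue VR, KR → queue [JV, DR, AN, WC, UI, QG, VR, KR]
Visit JV; enqueue VD, GC, CU → queue [DR, AN, WC, UI, QG, VR, KR, VD, GC, CU]
Visit DR → queue [AN, WC, UI, QG, VR, KR, VD, GC, CU]
Visit AN; enqueue XJ → queue [WC, UI, QG, VR, KR, VD, GC, CU, XJ]
Visit WC → queue [UI, QG, VR, KR, VD, GC, CU, XJ]
Visit UI → queue [QG, VR, KR, VD, GC, CU, XJ]
Visit QG → queue [VR, KR, VD, GC, CU, XJ]
Visit VR → queue [KR, VD, GC, CU, XJ]
Visit KR → queue [VD, GC, CU, XJ]
Visit VD → queue [GC, CU, XJ]
Visit GC → queue [CU, XJ]
Visit CU → queue [XJ]
Visit XJ → queue []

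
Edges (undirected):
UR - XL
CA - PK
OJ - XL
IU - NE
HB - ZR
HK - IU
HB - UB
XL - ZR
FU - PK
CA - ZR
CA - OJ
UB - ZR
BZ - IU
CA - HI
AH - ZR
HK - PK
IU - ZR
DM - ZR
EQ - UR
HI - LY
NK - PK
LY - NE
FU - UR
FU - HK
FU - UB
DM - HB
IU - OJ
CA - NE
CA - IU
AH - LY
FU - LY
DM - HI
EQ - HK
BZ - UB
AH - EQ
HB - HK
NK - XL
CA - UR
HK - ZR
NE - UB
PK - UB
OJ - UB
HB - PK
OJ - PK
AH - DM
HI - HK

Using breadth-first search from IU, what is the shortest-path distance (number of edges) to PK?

2

Level 0: IU
Level 1: BZ, CA, HK, NE, OJ, ZR
Level 2: AH, DM, EQ, FU, HB, HI, LY, PK, UB, UR, XL
Level 3: NK
PK first appears at level 2.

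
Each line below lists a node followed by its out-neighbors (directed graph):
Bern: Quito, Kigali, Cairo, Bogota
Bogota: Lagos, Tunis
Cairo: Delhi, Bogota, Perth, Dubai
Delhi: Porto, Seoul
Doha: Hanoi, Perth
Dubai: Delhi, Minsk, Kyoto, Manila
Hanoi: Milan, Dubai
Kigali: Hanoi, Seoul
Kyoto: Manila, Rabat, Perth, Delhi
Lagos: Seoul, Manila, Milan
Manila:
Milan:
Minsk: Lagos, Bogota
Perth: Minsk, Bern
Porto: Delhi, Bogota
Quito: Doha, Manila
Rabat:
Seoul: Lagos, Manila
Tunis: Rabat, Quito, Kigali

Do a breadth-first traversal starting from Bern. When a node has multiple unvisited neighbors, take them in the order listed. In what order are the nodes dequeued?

Visit Bern; enqueue Quito, Kigali, Cairo, Bogota → queue [Quito, Kigali, Cairo, Bogota]
Visit Quito; enqueue Doha, Manila → queue [Kigali, Cairo, Bogota, Doha, Manila]
Visit Kigali; enqueue Hanoi, Seoul → queue [Cairo, Bogota, Doha, Manila, Hanoi, Seoul]
Visit Cairo; enqueue Delhi, Perth, Dubai → queue [Bogota, Doha, Manila, Hanoi, Seoul, Delhi, Perth, Dubai]
Visit Bogota; enqueue Lagos, Tunis → queue [Doha, Manila, Hanoi, Seoul, Delhi, Perth, Dubai, Lagos, Tunis]
Visit Doha → queue [Manila, Hanoi, Seoul, Delhi, Perth, Dubai, Lagos, Tunis]
Visit Manila → queue [Hanoi, Seoul, Delhi, Perth, Dubai, Lagos, Tunis]
Visit Hanoi; enqueue Milan → queue [Seoul, Delhi, Perth, Dubai, Lagos, Tunis, Milan]
Visit Seoul → queue [Delhi, Perth, Dubai, Lagos, Tunis, Milan]
Visit Delhi; enqueue Porto → queue [Perth, Dubai, Lagos, Tunis, Milan, Porto]
Visit Perth; enqueue Minsk → queue [Dubai, Lagos, Tunis, Milan, Porto, Minsk]
Visit Dubai; enqueue Kyoto → queue [Lagos, Tunis, Milan, Porto, Minsk, Kyoto]
Visit Lagos → queue [Tunis, Milan, Porto, Minsk, Kyoto]
Visit Tunis; enqueue Rabat → queue [Milan, Porto, Minsk, Kyoto, Rabat]
Visit Milan → queue [Porto, Minsk, Kyoto, Rabat]
Visit Porto → queue [Minsk, Kyoto, Rabat]
Visit Minsk → queue [Kyoto, Rabat]
Visit Kyoto → queue [Rabat]
Visit Rabat → queue []

Bern → Quito → Kigali → Cairo → Bogota → Doha → Manila → Hanoi → Seoul → Delhi → Perth → Dubai → Lagos → Tunis → Milan → Porto → Minsk → Kyoto → Rabat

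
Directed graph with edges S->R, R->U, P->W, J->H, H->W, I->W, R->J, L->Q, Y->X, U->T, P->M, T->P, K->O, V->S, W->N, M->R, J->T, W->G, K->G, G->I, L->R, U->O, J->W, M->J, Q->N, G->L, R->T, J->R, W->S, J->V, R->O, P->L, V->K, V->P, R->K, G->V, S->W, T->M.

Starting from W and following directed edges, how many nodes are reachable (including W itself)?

BFS from W visits: W, G, N, S, I, L, V, R, Q, K, P, J, O, T, U, M, H
Reachable nodes: 17 of 19 total.

17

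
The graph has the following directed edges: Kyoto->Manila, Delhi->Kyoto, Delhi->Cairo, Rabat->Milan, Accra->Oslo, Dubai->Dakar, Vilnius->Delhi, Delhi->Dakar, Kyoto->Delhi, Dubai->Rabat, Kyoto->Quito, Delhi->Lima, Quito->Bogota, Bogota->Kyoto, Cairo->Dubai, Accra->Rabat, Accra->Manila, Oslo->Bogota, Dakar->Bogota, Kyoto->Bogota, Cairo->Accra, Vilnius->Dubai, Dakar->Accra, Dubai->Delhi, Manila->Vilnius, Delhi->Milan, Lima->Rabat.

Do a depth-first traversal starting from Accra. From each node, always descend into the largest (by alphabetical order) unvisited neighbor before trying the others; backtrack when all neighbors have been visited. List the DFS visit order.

Accra, Rabat, Milan, Oslo, Bogota, Kyoto, Quito, Manila, Vilnius, Dubai, Delhi, Lima, Dakar, Cairo

Visit Accra
Accra → Rabat
Rabat → Milan
Accra → Oslo
Oslo → Bogota
Bogota → Kyoto
Kyoto → Quito
Kyoto → Manila
Manila → Vilnius
Vilnius → Dubai
Dubai → Delhi
Delhi → Lima
Delhi → Dakar
Delhi → Cairo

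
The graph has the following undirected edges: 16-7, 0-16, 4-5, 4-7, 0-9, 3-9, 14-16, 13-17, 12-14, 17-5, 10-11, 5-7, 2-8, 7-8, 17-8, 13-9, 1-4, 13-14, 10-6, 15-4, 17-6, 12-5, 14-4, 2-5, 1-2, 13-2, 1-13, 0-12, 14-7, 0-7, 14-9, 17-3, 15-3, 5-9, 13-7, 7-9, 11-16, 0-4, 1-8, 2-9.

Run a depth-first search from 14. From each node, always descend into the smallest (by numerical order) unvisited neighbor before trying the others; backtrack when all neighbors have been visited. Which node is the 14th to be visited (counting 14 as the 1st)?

6

Visit 14
14 → 4
4 → 0
0 → 7
7 → 5
5 → 2
2 → 1
1 → 8
8 → 17
17 → 3
3 → 9
9 → 13
3 → 15
17 → 6
6 → 10
10 → 11
11 → 16
5 → 12

Visit order: 14, 4, 0, 7, 5, 2, 1, 8, 17, 3, 9, 13, 15, 6, 10, 11, 16, 12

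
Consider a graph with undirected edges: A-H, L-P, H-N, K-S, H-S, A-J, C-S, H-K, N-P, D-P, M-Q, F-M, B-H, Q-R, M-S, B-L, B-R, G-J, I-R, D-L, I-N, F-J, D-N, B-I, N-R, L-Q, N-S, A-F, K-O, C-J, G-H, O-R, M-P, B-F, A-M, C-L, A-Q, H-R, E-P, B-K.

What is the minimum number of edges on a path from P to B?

Level 0: P
Level 1: D, E, L, M, N
Level 2: A, B, C, F, H, I, Q, R, S
Level 3: G, J, K, O
B first appears at level 2.

2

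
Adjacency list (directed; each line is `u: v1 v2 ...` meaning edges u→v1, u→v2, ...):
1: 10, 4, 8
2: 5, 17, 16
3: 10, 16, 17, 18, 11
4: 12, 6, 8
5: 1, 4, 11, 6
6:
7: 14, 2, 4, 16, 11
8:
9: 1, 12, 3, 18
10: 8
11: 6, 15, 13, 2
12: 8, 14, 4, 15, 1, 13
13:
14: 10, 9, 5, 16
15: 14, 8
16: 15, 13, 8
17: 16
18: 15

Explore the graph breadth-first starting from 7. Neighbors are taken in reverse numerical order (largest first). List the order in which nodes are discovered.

7 16 14 11 4 2 15 13 8 10 9 5 6 12 17 18 3 1

Visit 7; enqueue 16, 14, 11, 4, 2 → queue [16, 14, 11, 4, 2]
Visit 16; enqueue 15, 13, 8 → queue [14, 11, 4, 2, 15, 13, 8]
Visit 14; enqueue 10, 9, 5 → queue [11, 4, 2, 15, 13, 8, 10, 9, 5]
Visit 11; enqueue 6 → queue [4, 2, 15, 13, 8, 10, 9, 5, 6]
Visit 4; enqueue 12 → queue [2, 15, 13, 8, 10, 9, 5, 6, 12]
Visit 2; enqueue 17 → queue [15, 13, 8, 10, 9, 5, 6, 12, 17]
Visit 15 → queue [13, 8, 10, 9, 5, 6, 12, 17]
Visit 13 → queue [8, 10, 9, 5, 6, 12, 17]
Visit 8 → queue [10, 9, 5, 6, 12, 17]
Visit 10 → queue [9, 5, 6, 12, 17]
Visit 9; enqueue 18, 3, 1 → queue [5, 6, 12, 17, 18, 3, 1]
Visit 5 → queue [6, 12, 17, 18, 3, 1]
Visit 6 → queue [12, 17, 18, 3, 1]
Visit 12 → queue [17, 18, 3, 1]
Visit 17 → queue [18, 3, 1]
Visit 18 → queue [3, 1]
Visit 3 → queue [1]
Visit 1 → queue []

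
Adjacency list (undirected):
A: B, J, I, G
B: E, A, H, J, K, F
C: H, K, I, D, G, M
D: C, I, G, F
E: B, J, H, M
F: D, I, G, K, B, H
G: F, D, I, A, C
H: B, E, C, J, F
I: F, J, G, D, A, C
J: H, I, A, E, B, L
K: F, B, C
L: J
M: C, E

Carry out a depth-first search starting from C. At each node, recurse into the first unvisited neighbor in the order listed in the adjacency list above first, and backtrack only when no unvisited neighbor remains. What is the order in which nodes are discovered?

Visit C
C → H
H → B
B → E
E → J
J → I
I → F
F → D
D → G
G → A
F → K
J → L
E → M

C H B E J I F D G A K L M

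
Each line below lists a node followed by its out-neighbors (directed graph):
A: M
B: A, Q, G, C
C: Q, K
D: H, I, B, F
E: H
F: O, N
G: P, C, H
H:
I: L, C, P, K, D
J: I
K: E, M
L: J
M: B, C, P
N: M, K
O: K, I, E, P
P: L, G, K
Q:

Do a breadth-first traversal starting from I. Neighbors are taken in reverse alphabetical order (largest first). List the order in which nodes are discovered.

I, P, L, K, D, C, G, J, M, E, H, F, B, Q, O, N, A

Visit I; enqueue P, L, K, D, C → queue [P, L, K, D, C]
Visit P; enqueue G → queue [L, K, D, C, G]
Visit L; enqueue J → queue [K, D, C, G, J]
Visit K; enqueue M, E → queue [D, C, G, J, M, E]
Visit D; enqueue H, F, B → queue [C, G, J, M, E, H, F, B]
Visit C; enqueue Q → queue [G, J, M, E, H, F, B, Q]
Visit G → queue [J, M, E, H, F, B, Q]
Visit J → queue [M, E, H, F, B, Q]
Visit M → queue [E, H, F, B, Q]
Visit E → queue [H, F, B, Q]
Visit H → queue [F, B, Q]
Visit F; enqueue O, N → queue [B, Q, O, N]
Visit B; enqueue A → queue [Q, O, N, A]
Visit Q → queue [O, N, A]
Visit O → queue [N, A]
Visit N → queue [A]
Visit A → queue []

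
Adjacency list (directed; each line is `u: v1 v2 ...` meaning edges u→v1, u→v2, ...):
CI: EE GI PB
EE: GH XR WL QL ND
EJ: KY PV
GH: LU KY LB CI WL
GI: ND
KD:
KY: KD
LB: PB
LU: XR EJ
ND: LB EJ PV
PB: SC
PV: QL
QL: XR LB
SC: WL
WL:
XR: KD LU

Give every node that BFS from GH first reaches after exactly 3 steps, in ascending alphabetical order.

ND, PV, QL, SC

Level 0: GH
Level 1: CI, KY, LB, LU, WL
Level 2: EE, EJ, GI, KD, PB, XR
Level 3: ND, PV, QL, SC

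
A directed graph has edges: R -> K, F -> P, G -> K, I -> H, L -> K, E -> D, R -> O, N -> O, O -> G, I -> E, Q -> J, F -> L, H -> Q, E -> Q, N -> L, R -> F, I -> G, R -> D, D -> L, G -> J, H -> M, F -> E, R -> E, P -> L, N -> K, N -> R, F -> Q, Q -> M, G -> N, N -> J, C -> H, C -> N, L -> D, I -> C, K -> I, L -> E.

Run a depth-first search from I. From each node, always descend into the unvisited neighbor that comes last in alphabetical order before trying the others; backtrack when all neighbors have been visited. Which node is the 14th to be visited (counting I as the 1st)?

Visit I
I → H
H → Q
Q → M
Q → J
I → G
G → N
N → R
R → O
R → K
R → F
F → P
P → L
L → E
E → D
I → C

Visit order: I, H, Q, M, J, G, N, R, O, K, F, P, L, E, D, C

E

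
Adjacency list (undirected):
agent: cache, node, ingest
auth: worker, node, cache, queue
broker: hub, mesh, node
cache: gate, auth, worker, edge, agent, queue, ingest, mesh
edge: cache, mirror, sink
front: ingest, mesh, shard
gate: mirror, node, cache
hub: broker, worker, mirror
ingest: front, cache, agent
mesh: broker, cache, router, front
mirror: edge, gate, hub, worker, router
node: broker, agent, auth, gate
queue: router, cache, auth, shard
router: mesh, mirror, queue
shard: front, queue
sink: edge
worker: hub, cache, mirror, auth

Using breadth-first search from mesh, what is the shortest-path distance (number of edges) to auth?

Level 0: mesh
Level 1: broker, cache, front, router
Level 2: agent, auth, edge, gate, hub, ingest, mirror, node, queue, shard, worker
Level 3: sink
auth first appears at level 2.

2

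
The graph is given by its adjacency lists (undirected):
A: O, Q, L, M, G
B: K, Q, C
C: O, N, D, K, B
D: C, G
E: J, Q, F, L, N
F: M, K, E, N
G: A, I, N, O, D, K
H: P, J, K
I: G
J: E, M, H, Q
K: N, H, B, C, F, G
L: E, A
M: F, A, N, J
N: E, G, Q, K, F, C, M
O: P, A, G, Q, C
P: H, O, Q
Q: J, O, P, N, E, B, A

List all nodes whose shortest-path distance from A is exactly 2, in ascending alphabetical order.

Level 0: A
Level 1: G, L, M, O, Q
Level 2: B, C, D, E, F, I, J, K, N, P
Level 3: H

B, C, D, E, F, I, J, K, N, P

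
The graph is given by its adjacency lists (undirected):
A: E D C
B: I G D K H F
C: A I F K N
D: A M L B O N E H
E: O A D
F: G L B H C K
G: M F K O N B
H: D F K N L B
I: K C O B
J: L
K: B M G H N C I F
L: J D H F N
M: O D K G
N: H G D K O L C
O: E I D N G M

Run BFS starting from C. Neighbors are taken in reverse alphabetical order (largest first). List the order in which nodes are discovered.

Visit C; enqueue N, K, I, F, A → queue [N, K, I, F, A]
Visit N; enqueue O, L, H, G, D → queue [K, I, F, A, O, L, H, G, D]
Visit K; enqueue M, B → queue [I, F, A, O, L, H, G, D, M, B]
Visit I → queue [F, A, O, L, H, G, D, M, B]
Visit F → queue [A, O, L, H, G, D, M, B]
Visit A; enqueue E → queue [O, L, H, G, D, M, B, E]
Visit O → queue [L, H, G, D, M, B, E]
Visit L; enqueue J → queue [H, G, D, M, B, E, J]
Visit H → queue [G, D, M, B, E, J]
Visit G → queue [D, M, B, E, J]
Visit D → queue [M, B, E, J]
Visit M → queue [B, E, J]
Visit B → queue [E, J]
Visit E → queue [J]
Visit J → queue []

C → N → K → I → F → A → O → L → H → G → D → M → B → E → J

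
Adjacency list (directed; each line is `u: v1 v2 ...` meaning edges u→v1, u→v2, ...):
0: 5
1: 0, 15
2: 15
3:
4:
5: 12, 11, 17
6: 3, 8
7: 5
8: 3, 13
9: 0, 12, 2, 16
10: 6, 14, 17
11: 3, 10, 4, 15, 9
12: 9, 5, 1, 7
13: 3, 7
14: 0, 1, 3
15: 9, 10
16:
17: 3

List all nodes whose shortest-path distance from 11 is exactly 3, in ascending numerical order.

1, 5, 7, 8

Level 0: 11
Level 1: 3, 4, 9, 10, 15
Level 2: 0, 2, 6, 12, 14, 16, 17
Level 3: 1, 5, 7, 8
Level 4: 13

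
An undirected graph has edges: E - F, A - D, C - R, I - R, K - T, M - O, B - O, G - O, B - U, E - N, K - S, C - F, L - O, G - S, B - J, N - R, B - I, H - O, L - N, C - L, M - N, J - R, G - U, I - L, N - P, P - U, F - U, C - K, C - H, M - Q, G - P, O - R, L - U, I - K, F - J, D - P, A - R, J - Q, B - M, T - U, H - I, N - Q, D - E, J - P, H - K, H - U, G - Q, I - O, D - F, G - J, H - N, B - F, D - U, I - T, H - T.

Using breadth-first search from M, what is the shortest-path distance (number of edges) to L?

2

Level 0: M
Level 1: B, N, O, Q
Level 2: E, F, G, H, I, J, L, P, R, U
Level 3: A, C, D, K, S, T
L first appears at level 2.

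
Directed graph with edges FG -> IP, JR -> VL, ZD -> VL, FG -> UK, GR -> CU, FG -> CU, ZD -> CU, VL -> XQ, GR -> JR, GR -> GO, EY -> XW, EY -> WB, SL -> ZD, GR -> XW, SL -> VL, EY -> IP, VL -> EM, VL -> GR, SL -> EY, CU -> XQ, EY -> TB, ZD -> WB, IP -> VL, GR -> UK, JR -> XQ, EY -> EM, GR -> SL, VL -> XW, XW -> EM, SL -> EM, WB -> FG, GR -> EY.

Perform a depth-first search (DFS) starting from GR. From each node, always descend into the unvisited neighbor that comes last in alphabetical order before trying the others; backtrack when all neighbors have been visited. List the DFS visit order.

GR -> XW -> EM -> UK -> SL -> ZD -> WB -> FG -> IP -> VL -> XQ -> CU -> EY -> TB -> JR -> GO

Visit GR
GR → XW
XW → EM
GR → UK
GR → SL
SL → ZD
ZD → WB
WB → FG
FG → IP
IP → VL
VL → XQ
FG → CU
SL → EY
EY → TB
GR → JR
GR → GO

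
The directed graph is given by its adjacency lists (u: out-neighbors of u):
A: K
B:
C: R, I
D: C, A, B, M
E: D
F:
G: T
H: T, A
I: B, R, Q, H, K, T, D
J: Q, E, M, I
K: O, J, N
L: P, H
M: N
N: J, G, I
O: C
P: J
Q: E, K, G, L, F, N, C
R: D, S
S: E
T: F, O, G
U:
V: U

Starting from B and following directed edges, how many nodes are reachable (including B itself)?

BFS from B visits: B
Reachable nodes: 1 of 22 total.

1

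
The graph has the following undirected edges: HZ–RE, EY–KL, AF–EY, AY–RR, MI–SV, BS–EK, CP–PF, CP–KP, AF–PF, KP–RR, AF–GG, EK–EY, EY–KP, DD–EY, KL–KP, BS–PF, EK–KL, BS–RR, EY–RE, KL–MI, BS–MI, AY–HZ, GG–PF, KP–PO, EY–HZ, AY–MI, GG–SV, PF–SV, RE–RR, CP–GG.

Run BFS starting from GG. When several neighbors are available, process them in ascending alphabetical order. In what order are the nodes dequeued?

GG, AF, CP, PF, SV, EY, KP, BS, MI, DD, EK, HZ, KL, RE, PO, RR, AY

Visit GG; enqueue AF, CP, PF, SV → queue [AF, CP, PF, SV]
Visit AF; enqueue EY → queue [CP, PF, SV, EY]
Visit CP; enqueue KP → queue [PF, SV, EY, KP]
Visit PF; enqueue BS → queue [SV, EY, KP, BS]
Visit SV; enqueue MI → queue [EY, KP, BS, MI]
Visit EY; enqueue DD, EK, HZ, KL, RE → queue [KP, BS, MI, DD, EK, HZ, KL, RE]
Visit KP; enqueue PO, RR → queue [BS, MI, DD, EK, HZ, KL, RE, PO, RR]
Visit BS → queue [MI, DD, EK, HZ, KL, RE, PO, RR]
Visit MI; enqueue AY → queue [DD, EK, HZ, KL, RE, PO, RR, AY]
Visit DD → queue [EK, HZ, KL, RE, PO, RR, AY]
Visit EK → queue [HZ, KL, RE, PO, RR, AY]
Visit HZ → queue [KL, RE, PO, RR, AY]
Visit KL → queue [RE, PO, RR, AY]
Visit RE → queue [PO, RR, AY]
Visit PO → queue [RR, AY]
Visit RR → queue [AY]
Visit AY → queue []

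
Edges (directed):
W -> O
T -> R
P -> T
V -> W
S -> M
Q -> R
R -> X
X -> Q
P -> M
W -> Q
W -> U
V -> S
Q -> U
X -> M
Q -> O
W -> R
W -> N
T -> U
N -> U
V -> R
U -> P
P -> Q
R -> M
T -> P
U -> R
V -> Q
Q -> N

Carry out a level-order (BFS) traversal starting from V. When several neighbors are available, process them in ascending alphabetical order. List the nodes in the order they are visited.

V, Q, R, S, W, N, O, U, M, X, P, T

Visit V; enqueue Q, R, S, W → queue [Q, R, S, W]
Visit Q; enqueue N, O, U → queue [R, S, W, N, O, U]
Visit R; enqueue M, X → queue [S, W, N, O, U, M, X]
Visit S → queue [W, N, O, U, M, X]
Visit W → queue [N, O, U, M, X]
Visit N → queue [O, U, M, X]
Visit O → queue [U, M, X]
Visit U; enqueue P → queue [M, X, P]
Visit M → queue [X, P]
Visit X → queue [P]
Visit P; enqueue T → queue [T]
Visit T → queue []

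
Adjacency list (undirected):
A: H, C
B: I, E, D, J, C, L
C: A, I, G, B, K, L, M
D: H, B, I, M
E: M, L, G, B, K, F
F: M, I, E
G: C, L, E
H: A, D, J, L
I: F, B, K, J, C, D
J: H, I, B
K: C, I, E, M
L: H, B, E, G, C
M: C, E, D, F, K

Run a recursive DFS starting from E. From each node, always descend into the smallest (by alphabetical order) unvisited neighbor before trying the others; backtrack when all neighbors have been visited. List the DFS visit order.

Visit E
E → B
B → C
C → A
A → H
H → D
D → I
I → F
F → M
M → K
I → J
H → L
L → G

E → B → C → A → H → D → I → F → M → K → J → L → G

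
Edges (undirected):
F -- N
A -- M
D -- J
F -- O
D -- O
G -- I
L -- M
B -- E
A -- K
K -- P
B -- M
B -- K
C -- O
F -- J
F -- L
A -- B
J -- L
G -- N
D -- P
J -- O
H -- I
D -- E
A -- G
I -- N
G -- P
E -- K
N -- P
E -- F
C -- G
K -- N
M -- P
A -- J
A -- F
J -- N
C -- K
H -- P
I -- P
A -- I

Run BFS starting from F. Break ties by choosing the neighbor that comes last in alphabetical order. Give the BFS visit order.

F -> O -> N -> L -> J -> E -> A -> D -> C -> P -> K -> I -> G -> M -> B -> H

Visit F; enqueue O, N, L, J, E, A → queue [O, N, L, J, E, A]
Visit O; enqueue D, C → queue [N, L, J, E, A, D, C]
Visit N; enqueue P, K, I, G → queue [L, J, E, A, D, C, P, K, I, G]
Visit L; enqueue M → queue [J, E, A, D, C, P, K, I, G, M]
Visit J → queue [E, A, D, C, P, K, I, G, M]
Visit E; enqueue B → queue [A, D, C, P, K, I, G, M, B]
Visit A → queue [D, C, P, K, I, G, M, B]
Visit D → queue [C, P, K, I, G, M, B]
Visit C → queue [P, K, I, G, M, B]
Visit P; enqueue H → queue [K, I, G, M, B, H]
Visit K → queue [I, G, M, B, H]
Visit I → queue [G, M, B, H]
Visit G → queue [M, B, H]
Visit M → queue [B, H]
Visit B → queue [H]
Visit H → queue []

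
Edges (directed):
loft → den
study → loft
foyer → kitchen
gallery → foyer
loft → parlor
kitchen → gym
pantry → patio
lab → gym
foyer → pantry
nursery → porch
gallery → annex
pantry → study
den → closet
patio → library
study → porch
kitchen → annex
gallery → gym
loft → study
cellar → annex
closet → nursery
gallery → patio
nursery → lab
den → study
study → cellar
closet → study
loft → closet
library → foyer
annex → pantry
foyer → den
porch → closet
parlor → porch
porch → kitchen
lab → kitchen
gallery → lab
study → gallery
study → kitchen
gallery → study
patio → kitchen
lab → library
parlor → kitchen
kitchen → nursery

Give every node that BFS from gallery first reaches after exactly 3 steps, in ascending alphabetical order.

Level 0: gallery
Level 1: annex, foyer, gym, lab, patio, study
Level 2: cellar, den, kitchen, library, loft, pantry, porch
Level 3: closet, nursery, parlor

closet, nursery, parlor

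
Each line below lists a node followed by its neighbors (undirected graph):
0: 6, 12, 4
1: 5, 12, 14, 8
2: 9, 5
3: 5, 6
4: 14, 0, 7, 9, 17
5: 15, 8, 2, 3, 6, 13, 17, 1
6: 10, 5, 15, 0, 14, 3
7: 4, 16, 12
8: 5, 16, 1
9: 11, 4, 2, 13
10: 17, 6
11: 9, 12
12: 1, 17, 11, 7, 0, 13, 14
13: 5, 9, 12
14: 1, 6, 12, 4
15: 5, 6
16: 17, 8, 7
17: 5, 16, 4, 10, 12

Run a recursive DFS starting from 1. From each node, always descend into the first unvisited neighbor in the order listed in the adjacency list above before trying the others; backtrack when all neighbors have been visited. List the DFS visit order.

1, 5, 15, 6, 10, 17, 16, 8, 7, 4, 14, 12, 11, 9, 2, 13, 0, 3

Visit 1
1 → 5
5 → 15
15 → 6
6 → 10
10 → 17
17 → 16
16 → 8
16 → 7
7 → 4
4 → 14
14 → 12
12 → 11
11 → 9
9 → 2
9 → 13
12 → 0
6 → 3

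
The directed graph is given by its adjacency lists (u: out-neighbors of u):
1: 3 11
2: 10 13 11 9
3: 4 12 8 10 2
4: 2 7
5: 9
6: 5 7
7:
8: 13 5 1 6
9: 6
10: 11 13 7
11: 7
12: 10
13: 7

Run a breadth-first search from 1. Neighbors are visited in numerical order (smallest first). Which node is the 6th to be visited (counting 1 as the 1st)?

8

Visit 1; enqueue 3, 11 → queue [3, 11]
Visit 3; enqueue 2, 4, 8, 10, 12 → queue [11, 2, 4, 8, 10, 12]
Visit 11; enqueue 7 → queue [2, 4, 8, 10, 12, 7]
Visit 2; enqueue 9, 13 → queue [4, 8, 10, 12, 7, 9, 13]
Visit 4 → queue [8, 10, 12, 7, 9, 13]
Visit 8; enqueue 5, 6 → queue [10, 12, 7, 9, 13, 5, 6]
Visit 10 → queue [12, 7, 9, 13, 5, 6]
Visit 12 → queue [7, 9, 13, 5, 6]
Visit 7 → queue [9, 13, 5, 6]
Visit 9 → queue [13, 5, 6]
Visit 13 → queue [5, 6]
Visit 5 → queue [6]
Visit 6 → queue []

Visit order: 1, 3, 11, 2, 4, 8, 10, 12, 7, 9, 13, 5, 6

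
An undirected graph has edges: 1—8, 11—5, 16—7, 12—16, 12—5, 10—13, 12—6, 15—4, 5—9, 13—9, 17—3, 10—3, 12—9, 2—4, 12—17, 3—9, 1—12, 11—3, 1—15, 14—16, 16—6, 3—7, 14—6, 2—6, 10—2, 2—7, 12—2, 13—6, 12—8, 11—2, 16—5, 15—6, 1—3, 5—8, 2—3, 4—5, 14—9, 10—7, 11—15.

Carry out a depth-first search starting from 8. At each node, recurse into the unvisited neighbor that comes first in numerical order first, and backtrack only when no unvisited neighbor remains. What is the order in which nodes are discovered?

8, 1, 3, 2, 4, 5, 9, 12, 6, 13, 10, 7, 16, 14, 15, 11, 17

Visit 8
8 → 1
1 → 3
3 → 2
2 → 4
4 → 5
5 → 9
9 → 12
12 → 6
6 → 13
13 → 10
10 → 7
7 → 16
16 → 14
6 → 15
15 → 11
12 → 17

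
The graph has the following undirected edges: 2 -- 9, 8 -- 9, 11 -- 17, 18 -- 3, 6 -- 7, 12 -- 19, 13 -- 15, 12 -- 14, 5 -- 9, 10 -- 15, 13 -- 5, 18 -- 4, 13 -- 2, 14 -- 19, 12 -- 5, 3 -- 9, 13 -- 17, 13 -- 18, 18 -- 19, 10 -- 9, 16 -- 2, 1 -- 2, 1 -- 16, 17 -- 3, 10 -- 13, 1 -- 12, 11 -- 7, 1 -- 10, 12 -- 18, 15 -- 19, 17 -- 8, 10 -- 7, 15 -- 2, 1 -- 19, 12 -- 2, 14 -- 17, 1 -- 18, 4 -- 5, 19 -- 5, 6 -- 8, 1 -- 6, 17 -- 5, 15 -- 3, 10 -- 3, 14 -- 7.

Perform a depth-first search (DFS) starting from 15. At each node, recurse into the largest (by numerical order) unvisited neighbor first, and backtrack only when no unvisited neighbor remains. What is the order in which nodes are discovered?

Visit 15
15 → 19
19 → 18
18 → 13
13 → 17
17 → 14
14 → 12
12 → 5
5 → 9
9 → 10
10 → 7
7 → 11
7 → 6
6 → 8
6 → 1
1 → 16
16 → 2
10 → 3
5 → 4

15 → 19 → 18 → 13 → 17 → 14 → 12 → 5 → 9 → 10 → 7 → 11 → 6 → 8 → 1 → 16 → 2 → 3 → 4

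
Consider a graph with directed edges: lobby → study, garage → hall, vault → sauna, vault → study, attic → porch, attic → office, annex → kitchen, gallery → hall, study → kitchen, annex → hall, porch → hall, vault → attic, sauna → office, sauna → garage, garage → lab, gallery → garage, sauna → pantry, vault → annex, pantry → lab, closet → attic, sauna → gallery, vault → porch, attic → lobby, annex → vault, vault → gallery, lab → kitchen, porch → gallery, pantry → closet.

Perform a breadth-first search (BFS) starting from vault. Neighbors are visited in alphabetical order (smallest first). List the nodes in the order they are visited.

Visit vault; enqueue annex, attic, gallery, porch, sauna, study → queue [annex, attic, gallery, porch, sauna, study]
Visit annex; enqueue hall, kitchen → queue [attic, gallery, porch, sauna, study, hall, kitchen]
Visit attic; enqueue lobby, office → queue [gallery, porch, sauna, study, hall, kitchen, lobby, office]
Visit gallery; enqueue garage → queue [porch, sauna, study, hall, kitchen, lobby, office, garage]
Visit porch → queue [sauna, study, hall, kitchen, lobby, office, garage]
Visit sauna; enqueue pantry → queue [study, hall, kitchen, lobby, office, garage, pantry]
Visit study → queue [hall, kitchen, lobby, office, garage, pantry]
Visit hall → queue [kitchen, lobby, office, garage, pantry]
Visit kitchen → queue [lobby, office, garage, pantry]
Visit lobby → queue [office, garage, pantry]
Visit office → queue [garage, pantry]
Visit garage; enqueue lab → queue [pantry, lab]
Visit pantry; enqueue closet → queue [lab, closet]
Visit lab → queue [closet]
Visit closet → queue []

vault, annex, attic, gallery, porch, sauna, study, hall, kitchen, lobby, office, garage, pantry, lab, closet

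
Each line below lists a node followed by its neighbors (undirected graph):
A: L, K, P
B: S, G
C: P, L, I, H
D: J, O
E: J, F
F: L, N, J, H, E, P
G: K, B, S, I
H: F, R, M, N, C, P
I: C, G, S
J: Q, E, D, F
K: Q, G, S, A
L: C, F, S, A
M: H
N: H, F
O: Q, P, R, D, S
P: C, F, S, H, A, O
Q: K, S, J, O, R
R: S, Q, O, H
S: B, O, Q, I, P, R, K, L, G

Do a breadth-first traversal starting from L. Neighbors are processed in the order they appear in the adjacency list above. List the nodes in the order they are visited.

L → C → F → S → A → P → I → H → N → J → E → B → O → Q → R → K → G → M → D

Visit L; enqueue C, F, S, A → queue [C, F, S, A]
Visit C; enqueue P, I, H → queue [F, S, A, P, I, H]
Visit F; enqueue N, J, E → queue [S, A, P, I, H, N, J, E]
Visit S; enqueue B, O, Q, R, K, G → queue [A, P, I, H, N, J, E, B, O, Q, R, K, G]
Visit A → queue [P, I, H, N, J, E, B, O, Q, R, K, G]
Visit P → queue [I, H, N, J, E, B, O, Q, R, K, G]
Visit I → queue [H, N, J, E, B, O, Q, R, K, G]
Visit H; enqueue M → queue [N, J, E, B, O, Q, R, K, G, M]
Visit N → queue [J, E, B, O, Q, R, K, G, M]
Visit J; enqueue D → queue [E, B, O, Q, R, K, G, M, D]
Visit E → queue [B, O, Q, R, K, G, M, D]
Visit B → queue [O, Q, R, K, G, M, D]
Visit O → queue [Q, R, K, G, M, D]
Visit Q → queue [R, K, G, M, D]
Visit R → queue [K, G, M, D]
Visit K → queue [G, M, D]
Visit G → queue [M, D]
Visit M → queue [D]
Visit D → queue []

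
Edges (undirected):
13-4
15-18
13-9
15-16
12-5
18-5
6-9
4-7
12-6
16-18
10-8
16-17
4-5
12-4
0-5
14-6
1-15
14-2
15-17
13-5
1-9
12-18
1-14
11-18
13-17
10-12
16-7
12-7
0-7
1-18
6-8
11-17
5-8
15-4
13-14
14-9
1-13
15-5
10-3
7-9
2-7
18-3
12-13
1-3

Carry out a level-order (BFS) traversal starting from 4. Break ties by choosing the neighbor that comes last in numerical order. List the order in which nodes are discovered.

4 -> 15 -> 13 -> 12 -> 7 -> 5 -> 18 -> 17 -> 16 -> 1 -> 14 -> 9 -> 10 -> 6 -> 2 -> 0 -> 8 -> 11 -> 3

Visit 4; enqueue 15, 13, 12, 7, 5 → queue [15, 13, 12, 7, 5]
Visit 15; enqueue 18, 17, 16, 1 → queue [13, 12, 7, 5, 18, 17, 16, 1]
Visit 13; enqueue 14, 9 → queue [12, 7, 5, 18, 17, 16, 1, 14, 9]
Visit 12; enqueue 10, 6 → queue [7, 5, 18, 17, 16, 1, 14, 9, 10, 6]
Visit 7; enqueue 2, 0 → queue [5, 18, 17, 16, 1, 14, 9, 10, 6, 2, 0]
Visit 5; enqueue 8 → queue [18, 17, 16, 1, 14, 9, 10, 6, 2, 0, 8]
Visit 18; enqueue 11, 3 → queue [17, 16, 1, 14, 9, 10, 6, 2, 0, 8, 11, 3]
Visit 17 → queue [16, 1, 14, 9, 10, 6, 2, 0, 8, 11, 3]
Visit 16 → queue [1, 14, 9, 10, 6, 2, 0, 8, 11, 3]
Visit 1 → queue [14, 9, 10, 6, 2, 0, 8, 11, 3]
Visit 14 → queue [9, 10, 6, 2, 0, 8, 11, 3]
Visit 9 → queue [10, 6, 2, 0, 8, 11, 3]
Visit 10 → queue [6, 2, 0, 8, 11, 3]
Visit 6 → queue [2, 0, 8, 11, 3]
Visit 2 → queue [0, 8, 11, 3]
Visit 0 → queue [8, 11, 3]
Visit 8 → queue [11, 3]
Visit 11 → queue [3]
Visit 3 → queue []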